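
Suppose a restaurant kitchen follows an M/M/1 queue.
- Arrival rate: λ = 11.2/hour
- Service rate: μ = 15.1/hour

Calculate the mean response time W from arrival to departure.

First, compute utilization: ρ = λ/μ = 11.2/15.1 = 0.7417
For M/M/1: W = 1/(μ-λ)
W = 1/(15.1-11.2) = 1/3.90
W = 0.2564 hours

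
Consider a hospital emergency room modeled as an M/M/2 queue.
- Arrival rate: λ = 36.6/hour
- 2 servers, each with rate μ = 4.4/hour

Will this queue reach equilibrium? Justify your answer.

Stability requires ρ = λ/(cμ) < 1
ρ = 36.6/(2 × 4.4) = 36.6/8.80 = 4.1591
Since 4.1591 ≥ 1, the system is UNSTABLE.
Need c > λ/μ = 36.6/4.4 = 8.32.
Minimum servers needed: c = 9.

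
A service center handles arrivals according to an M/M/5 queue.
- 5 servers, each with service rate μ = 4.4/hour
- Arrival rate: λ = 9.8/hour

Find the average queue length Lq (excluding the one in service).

Traffic intensity: ρ = λ/(cμ) = 9.8/(5×4.4) = 0.4455
Since ρ = 0.4455 < 1, system is stable.
Offered load a = λ/μ = cρ = 9.8/4.4 = 2.2273
P₀ = [ Σₙ₌₀^4 aⁿ/n! + a^5/(5!(1-ρ)) ]⁻¹
Σ = a^0/0! + a^1/1! + a^2/2! + a^3/3! + a^4/4! = 1.00000 + 2.22727 + 2.48037 + 1.84149 + 1.02537 = 8.5745
a^5/(5!(1-ρ)) = 54.8109/(120 × 0.5545) = 0.8237
P₀ = 1/(8.5745 + 0.8237) = 0.1064
Lq = P₀·a^5·ρ / (5!(1-ρ)²) = 0.10640 × 54.8109 × 0.44545 / (120 × 0.30752) = 0.07040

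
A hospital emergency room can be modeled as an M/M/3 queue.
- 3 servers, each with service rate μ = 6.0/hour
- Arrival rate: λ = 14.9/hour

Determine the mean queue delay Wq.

Traffic intensity: ρ = λ/(cμ) = 14.9/(3×6.0) = 0.8278
Since ρ = 0.8278 < 1, system is stable.
Offered load a = λ/μ = cρ = 14.9/6.0 = 2.4833
P₀ = [ Σₙ₌₀^2 aⁿ/n! + a^3/(3!(1-ρ)) ]⁻¹
Σ = a^0/0! + a^1/1! + a^2/2! = 1.0000 + 2.4833 + 3.0835 = 6.5668
a^3/(3!(1-ρ)) = 15.3146/(6 × 0.172222) = 14.8206
P₀ = 1/(6.5668 + 14.8206) = 0.04676
Lq = P₀·a^3·ρ / (3!(1-ρ)²) = 0.0467566 × 15.3146 × 0.827778 / (6 × 0.0296605) = 3.3307
Wq = Lq/λ = 3.3307/14.9 = 0.2235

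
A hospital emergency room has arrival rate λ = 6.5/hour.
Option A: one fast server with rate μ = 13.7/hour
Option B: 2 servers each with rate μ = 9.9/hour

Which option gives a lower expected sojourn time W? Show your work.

Option A: single server μ = 13.7 (M/M/1)
  ρ_A = 6.5/13.7 = 0.4745
  W_A = 1/(μ-λ) = 1/(13.7-6.5) = 1/7.20 = 0.1389

Option B: 2 servers μ = 9.9 (M/M/2)
  ρ_B = λ/(cμ) = 6.5/(2×9.9) = 0.3283
  Offered load a = λ/μ = cρ = 6.5/9.9 = 0.6566
  P₀ = [ Σₙ₌₀^1 aⁿ/n! + a^2/(2!(1-ρ)) ]⁻¹
  Σ = a^0/0! + a^1/1! = 1.0000 + 0.6566 = 1.6566
  a^2/(2!(1-ρ)) = 0.4311/(2 × 0.6717) = 0.3209
  P₀ = 1/(1.6566 + 0.3209) = 0.5057
  Lq = P₀·a^2·ρ / (2!(1-ρ)²) = 0.50570 × 0.43108 × 0.32828 / (2 × 0.45120) = 0.07930
  Wq_B = Lq/λ = 0.07930/6.5 = 0.01220
  W_B = Wq_B + 1/μ = 0.01220 + 0.1010 = 0.1132

Since W_B = 0.1132 < W_A = 0.1389, Option B (multiple servers) has the shorter time in system.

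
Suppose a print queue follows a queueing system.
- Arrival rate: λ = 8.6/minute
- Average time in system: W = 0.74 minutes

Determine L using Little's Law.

Little's Law: L = λW
L = 8.6 × 0.74 = 6.3640 jobs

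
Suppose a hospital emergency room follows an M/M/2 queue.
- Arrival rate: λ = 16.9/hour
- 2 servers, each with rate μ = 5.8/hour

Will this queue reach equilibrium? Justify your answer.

Stability requires ρ = λ/(cμ) < 1
ρ = 16.9/(2 × 5.8) = 16.9/11.60 = 1.4569
Since 1.4569 ≥ 1, the system is UNSTABLE.
Need c > λ/μ = 16.9/5.8 = 2.91.
Minimum servers needed: c = 3.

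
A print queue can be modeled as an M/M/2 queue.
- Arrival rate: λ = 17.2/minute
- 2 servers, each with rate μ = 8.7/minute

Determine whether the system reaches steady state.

Stability requires ρ = λ/(cμ) < 1
ρ = 17.2/(2 × 8.7) = 17.2/17.40 = 0.9885
Since 0.9885 < 1, the system is STABLE.
The servers are busy 98.85% of the time.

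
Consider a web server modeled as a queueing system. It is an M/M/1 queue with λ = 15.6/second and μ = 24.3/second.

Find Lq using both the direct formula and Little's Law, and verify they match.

Method 1 (direct): Lq = λ²/(μ(μ-λ)) = 243.36/(24.3 × 8.70) = 1.1511

Method 2 (Little's Law):
W = 1/(μ-λ) = 1/8.70 = 0.11494
Wq = W - 1/μ = 0.11494 - 0.041152 = 0.07379
Lq = λWq = 15.6 × 0.07379 = 1.1511 ✔ (matches Method 1)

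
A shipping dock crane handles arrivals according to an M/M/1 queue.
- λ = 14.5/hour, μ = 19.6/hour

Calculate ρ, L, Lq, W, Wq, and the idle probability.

Step 1: ρ = λ/μ = 14.5/19.6 = 0.7398
Step 2: L = λ/(μ-λ) = 14.5/5.10 = 2.8431
Step 3: Lq = λ²/(μ(μ-λ)) = 210.25/(19.6×5.10) = 2.1033
Step 4: W = 1/(μ-λ) = 1/5.10 = 0.196078
Step 5: Wq = λ/(μ(μ-λ)) = 14.5/(19.6×5.10) = 0.1451
Step 6: P(0) = 1-ρ = 0.2602
Verify: L = λW = 14.5×0.196078 = 2.8431 ✔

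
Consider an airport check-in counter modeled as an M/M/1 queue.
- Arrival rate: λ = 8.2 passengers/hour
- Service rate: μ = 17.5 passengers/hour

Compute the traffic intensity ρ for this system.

Server utilization: ρ = λ/μ
ρ = 8.2/17.5 = 0.4686
The server is busy 46.86% of the time.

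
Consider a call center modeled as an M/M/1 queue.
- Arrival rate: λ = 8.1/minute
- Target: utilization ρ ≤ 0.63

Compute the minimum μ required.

ρ = λ/μ, so μ = λ/ρ
μ ≥ 8.1/0.63 = 12.8571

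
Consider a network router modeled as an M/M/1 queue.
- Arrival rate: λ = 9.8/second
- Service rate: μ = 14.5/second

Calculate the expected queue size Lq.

ρ = λ/μ = 9.8/14.5 = 0.6759
For M/M/1: Lq = λ²/(μ(μ-λ))
Lq = 96.04/(14.5 × 4.70)
Lq = 1.4092 packets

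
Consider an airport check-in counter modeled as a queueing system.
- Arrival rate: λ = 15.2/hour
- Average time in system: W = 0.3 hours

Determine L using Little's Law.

Little's Law: L = λW
L = 15.2 × 0.3 = 4.5600 passengers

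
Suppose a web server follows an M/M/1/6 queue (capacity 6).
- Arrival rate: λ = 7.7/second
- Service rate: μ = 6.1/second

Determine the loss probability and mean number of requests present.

ρ = λ/μ = 7.7/6.1 = 1.2623
P₀ = (1-ρ)/(1-ρ^(K+1)) = (1-1.2623)/(1-1.2623^7) = -0.2623/-4.1067 = 0.06387
P_K = P₀×ρ^K = 0.06387 × 1.2623^6 = 0.06387 × 4.0455 = 0.2584
Blocking probability P_6 = 0.2584 (25.84%)
L = ρ[1 - (K+1)ρ^K + Kρ^(K+1)] / [(1-ρ)(1-ρ^(K+1))]
L = 1.2623 × (1 - 7×4.04553 + 6×5.10667) / ((1 - 1.2623) × (1 - 5.10667)) = 3.8921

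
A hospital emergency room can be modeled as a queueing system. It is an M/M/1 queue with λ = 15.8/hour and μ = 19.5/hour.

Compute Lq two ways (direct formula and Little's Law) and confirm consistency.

Method 1 (direct): Lq = λ²/(μ(μ-λ)) = 249.64/(19.5 × 3.70) = 3.4600

Method 2 (Little's Law):
W = 1/(μ-λ) = 1/3.70 = 0.27027
Wq = W - 1/μ = 0.27027 - 0.051282 = 0.21899
Lq = λWq = 15.8 × 0.21899 = 3.4600 ✔ (matches Method 1)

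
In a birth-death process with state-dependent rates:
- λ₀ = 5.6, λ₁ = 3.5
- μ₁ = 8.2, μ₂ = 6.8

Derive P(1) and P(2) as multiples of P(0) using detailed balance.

Balance equations:
State 0: λ₀P₀ = μ₁P₁ → P₁ = (λ₀/μ₁)P₀ = (5.6/8.2)P₀ = 0.6829P₀
State 1: P₂ = (λ₀λ₁)/(μ₁μ₂)P₀ = (5.6×3.5)/(8.2×6.8)P₀ = 0.3515P₀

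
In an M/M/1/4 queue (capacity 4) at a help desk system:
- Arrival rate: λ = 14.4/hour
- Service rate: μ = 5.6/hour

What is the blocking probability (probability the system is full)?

ρ = λ/μ = 14.4/5.6 = 2.5714
P₀ = (1-ρ)/(1-ρ^(K+1)) = (1-2.5714)/(1-2.5714^5) = -1.5714/-111.4212 = 0.01410
P_K = P₀×ρ^K = 0.014103 × 2.5714^4 = 0.014103 × 43.7198 = 0.6166
Blocking probability = 61.66%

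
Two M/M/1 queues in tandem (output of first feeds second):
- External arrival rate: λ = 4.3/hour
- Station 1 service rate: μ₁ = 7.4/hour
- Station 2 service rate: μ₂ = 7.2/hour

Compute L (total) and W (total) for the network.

By Jackson's theorem, each station behaves as independent M/M/1.
Station 1: ρ₁ = 4.3/7.4 = 0.5811, L₁ = ρ₁/(1-ρ₁) = λ/(μ₁-λ) = 4.3/3.10 = 1.3871
Station 2: ρ₂ = 4.3/7.2 = 0.5972, L₂ = ρ₂/(1-ρ₂) = λ/(μ₂-λ) = 4.3/2.90 = 1.4828
Total: L = L₁ + L₂ = 1.3871 + 1.4828 = 2.8699
W = L/λ = 2.8699/4.3 = 0.6674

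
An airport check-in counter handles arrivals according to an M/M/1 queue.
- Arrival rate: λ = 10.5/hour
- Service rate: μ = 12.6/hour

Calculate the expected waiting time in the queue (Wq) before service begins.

First, compute utilization: ρ = λ/μ = 10.5/12.6 = 0.8333
For M/M/1: Wq = λ/(μ(μ-λ))
Wq = 10.5/(12.6 × (12.6-10.5))
Wq = 10.5/(12.6 × 2.10)
Wq = 0.3968 hours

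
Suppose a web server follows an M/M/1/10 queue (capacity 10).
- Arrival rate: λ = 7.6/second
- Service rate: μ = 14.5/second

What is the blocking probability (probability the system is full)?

ρ = λ/μ = 7.6/14.5 = 0.524138
P₀ = (1-ρ)/(1-ρ^(K+1)) = (1-0.524138)/(1-0.524138^11) = 0.4759/0.9992 = 0.4763
P_K = P₀×ρ^K = 0.47625 × 0.524138^10 = 0.47625 × 0.0015648 = 0.0007452
Blocking probability = 0.07452%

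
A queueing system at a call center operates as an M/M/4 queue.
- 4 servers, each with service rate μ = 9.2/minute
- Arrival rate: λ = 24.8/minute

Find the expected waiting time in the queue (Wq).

Traffic intensity: ρ = λ/(cμ) = 24.8/(4×9.2) = 0.6739
Since ρ = 0.6739 < 1, system is stable.
Offered load a = λ/μ = cρ = 24.8/9.2 = 2.6957
P₀ = [ Σₙ₌₀^3 aⁿ/n! + a^4/(4!(1-ρ)) ]⁻¹
Σ = a^0/0! + a^1/1! + a^2/2! + a^3/3! = 1.00000 + 2.69565 + 3.63327 + 3.26468 = 10.5936
a^4/(4!(1-ρ)) = 52.8026/(24 × 0.326087) = 6.7470
P₀ = 1/(10.5936 + 6.7470) = 0.05767
Lq = P₀·a^4·ρ / (4!(1-ρ)²) = 0.057668 × 52.8026 × 0.67391 / (24 × 0.10633) = 0.8041
Wq = Lq/λ = 0.8041/24.8 = 0.03242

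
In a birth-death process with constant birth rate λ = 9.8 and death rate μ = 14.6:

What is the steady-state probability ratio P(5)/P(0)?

For constant rates: P(n)/P(0) = (λ/μ)^n
P(5)/P(0) = (9.8/14.6)^5 = 0.67123^5 = 0.1363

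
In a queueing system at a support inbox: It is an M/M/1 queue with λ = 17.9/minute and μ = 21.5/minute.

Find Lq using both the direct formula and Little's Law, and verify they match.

Method 1 (direct): Lq = λ²/(μ(μ-λ)) = 320.41/(21.5 × 3.60) = 4.1397

Method 2 (Little's Law):
W = 1/(μ-λ) = 1/3.60 = 0.27778
Wq = W - 1/μ = 0.27778 - 0.046512 = 0.23127
Lq = λWq = 17.9 × 0.23127 = 4.1397 ✔ (matches Method 1)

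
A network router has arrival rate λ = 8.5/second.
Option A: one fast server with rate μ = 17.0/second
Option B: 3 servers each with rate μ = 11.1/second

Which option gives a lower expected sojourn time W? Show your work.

Option A: single server μ = 17.0 (M/M/1)
  ρ_A = 8.5/17.0 = 0.5000
  W_A = 1/(μ-λ) = 1/(17.0-8.5) = 1/8.50 = 0.1176

Option B: 3 servers μ = 11.1 (M/M/3)
  ρ_B = λ/(cμ) = 8.5/(3×11.1) = 0.2553
  Offered load a = λ/μ = cρ = 8.5/11.1 = 0.7658
  P₀ = [ Σₙ₌₀^2 aⁿ/n! + a^3/(3!(1-ρ)) ]⁻¹
  Σ = a^0/0! + a^1/1! + a^2/2! = 1.0000 + 0.7658 + 0.2932 = 2.0590
  a^3/(3!(1-ρ)) = 0.4490/(6 × 0.7447) = 0.1005
  P₀ = 1/(2.0590 + 0.1005) = 0.4631
  Lq = P₀·a^3·ρ / (3!(1-ρ)²) = 0.4631 × 0.4490 × 0.2553 / (6 × 0.5546) = 0.01595
  Wq_B = Lq/λ = 0.01595/8.5 = 0.001876
  W_B = Wq_B + 1/μ = 0.001876 + 0.09009 = 0.09197

Since W_B = 0.09197 < W_A = 0.1176, Option B (multiple servers) has the shorter time in system.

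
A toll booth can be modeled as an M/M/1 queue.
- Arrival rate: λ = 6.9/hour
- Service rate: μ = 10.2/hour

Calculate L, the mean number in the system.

ρ = λ/μ = 6.9/10.2 = 0.6765
For M/M/1: L = λ/(μ-λ)
L = 6.9/(10.2-6.9) = 6.9/3.30
L = 2.0909 vehicles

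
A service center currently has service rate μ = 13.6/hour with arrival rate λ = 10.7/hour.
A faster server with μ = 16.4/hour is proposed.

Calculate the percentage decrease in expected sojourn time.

System 1: ρ₁ = 10.7/13.6 = 0.7868, W₁ = 1/(13.6-10.7) = 0.34483
System 2: ρ₂ = 10.7/16.4 = 0.6524, W₂ = 1/(16.4-10.7) = 0.17544
Improvement: (W₁-W₂)/W₁ = (0.34483-0.17544)/0.34483 = 49.12%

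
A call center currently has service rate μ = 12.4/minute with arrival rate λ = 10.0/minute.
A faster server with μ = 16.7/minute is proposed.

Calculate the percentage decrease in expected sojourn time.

System 1: ρ₁ = 10.0/12.4 = 0.8065, W₁ = 1/(12.4-10.0) = 0.41667
System 2: ρ₂ = 10.0/16.7 = 0.5988, W₂ = 1/(16.7-10.0) = 0.14925
Improvement: (W₁-W₂)/W₁ = (0.41667-0.14925)/0.41667 = 64.18%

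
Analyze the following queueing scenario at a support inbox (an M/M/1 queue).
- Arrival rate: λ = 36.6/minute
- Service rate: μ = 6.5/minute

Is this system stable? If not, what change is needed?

Stability requires ρ = λ/(cμ) < 1
ρ = 36.6/(1 × 6.5) = 36.6/6.50 = 5.6308
Since 5.6308 ≥ 1, the system is UNSTABLE.
Queue grows without bound. Need μ > λ = 36.6.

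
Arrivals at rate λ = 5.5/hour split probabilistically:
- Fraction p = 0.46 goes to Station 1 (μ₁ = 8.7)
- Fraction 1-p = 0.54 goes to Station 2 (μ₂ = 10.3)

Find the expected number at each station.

Effective rates: λ₁ = 5.5×0.46 = 2.53, λ₂ = 5.5×0.54 = 2.97
Station 1: ρ₁ = 2.53/8.7 = 0.2908, L₁ = ρ₁/(1-ρ₁) = 0.2908/(1-0.2908) = 0.4100
Station 2: ρ₂ = 2.97/10.3 = 0.28835, L₂ = ρ₂/(1-ρ₂) = 0.28835/(1-0.28835) = 0.4052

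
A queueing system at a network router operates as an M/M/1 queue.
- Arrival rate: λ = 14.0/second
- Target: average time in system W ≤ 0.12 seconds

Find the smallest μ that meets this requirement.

For M/M/1: W = 1/(μ-λ)
Need W ≤ 0.12, so 1/(μ-λ) ≤ 0.12
μ - λ ≥ 1/0.12 = 8.3333
μ ≥ 14.0 + 8.3333 = 22.3333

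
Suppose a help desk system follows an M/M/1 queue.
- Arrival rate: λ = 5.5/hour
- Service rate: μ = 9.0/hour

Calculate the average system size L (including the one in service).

ρ = λ/μ = 5.5/9.0 = 0.6111
For M/M/1: L = λ/(μ-λ)
L = 5.5/(9.0-5.5) = 5.5/3.50
L = 1.5714 tickets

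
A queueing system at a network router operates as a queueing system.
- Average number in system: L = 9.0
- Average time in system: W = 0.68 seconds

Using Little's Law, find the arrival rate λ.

Little's Law: L = λW, so λ = L/W
λ = 9.0/0.68 = 13.2353 packets/second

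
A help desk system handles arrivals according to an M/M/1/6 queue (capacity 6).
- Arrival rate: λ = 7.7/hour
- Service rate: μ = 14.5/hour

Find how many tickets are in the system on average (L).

ρ = λ/μ = 7.7/14.5 = 0.53103
P₀ = (1-ρ)/(1-ρ^(K+1)) = (1-0.53103)/(1-0.53103^7) = 0.4690/0.9881 = 0.4746
P_K = P₀×ρ^K = 0.4746 × 0.53103^6 = 0.4746 × 0.02242 = 0.01064
L = ρ[1 - (K+1)ρ^K + Kρ^(K+1)] / [(1-ρ)(1-ρ^(K+1))]
L = 0.53103 × (1 - 7×0.02242 + 6×0.01191) / ((1 - 0.53103) × (1 - 0.01191)) = 1.0480 tickets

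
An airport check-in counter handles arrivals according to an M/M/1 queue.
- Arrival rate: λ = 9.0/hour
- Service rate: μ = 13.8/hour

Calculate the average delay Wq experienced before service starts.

First, compute utilization: ρ = λ/μ = 9.0/13.8 = 0.6522
For M/M/1: Wq = λ/(μ(μ-λ))
Wq = 9.0/(13.8 × (13.8-9.0))
Wq = 9.0/(13.8 × 4.80)
Wq = 0.1359 hours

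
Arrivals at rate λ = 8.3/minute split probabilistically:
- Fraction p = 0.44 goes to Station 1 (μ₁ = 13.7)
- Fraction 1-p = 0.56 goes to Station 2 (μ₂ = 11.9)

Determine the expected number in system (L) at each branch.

Effective rates: λ₁ = 8.3×0.44 = 3.652, λ₂ = 8.3×0.56 = 4.648
Station 1: ρ₁ = 3.652/13.7 = 0.2666, L₁ = ρ₁/(1-ρ₁) = 0.2666/(1-0.2666) = 0.3635
Station 2: ρ₂ = 4.648/11.9 = 0.39059, L₂ = ρ₂/(1-ρ₂) = 0.39059/(1-0.39059) = 0.6409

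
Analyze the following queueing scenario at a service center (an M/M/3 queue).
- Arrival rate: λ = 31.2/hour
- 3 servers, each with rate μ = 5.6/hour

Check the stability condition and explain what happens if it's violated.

Stability requires ρ = λ/(cμ) < 1
ρ = 31.2/(3 × 5.6) = 31.2/16.80 = 1.8571
Since 1.8571 ≥ 1, the system is UNSTABLE.
Need c > λ/μ = 31.2/5.6 = 5.57.
Minimum servers needed: c = 6.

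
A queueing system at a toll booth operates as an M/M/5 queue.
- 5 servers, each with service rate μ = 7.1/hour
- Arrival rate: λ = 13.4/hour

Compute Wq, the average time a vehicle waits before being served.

Traffic intensity: ρ = λ/(cμ) = 13.4/(5×7.1) = 0.3775
Since ρ = 0.3775 < 1, system is stable.
Offered load a = λ/μ = cρ = 13.4/7.1 = 1.8873
P₀ = [ Σₙ₌₀^4 aⁿ/n! + a^5/(5!(1-ρ)) ]⁻¹
Σ = a^0/0! + a^1/1! + a^2/2! + a^3/3! + a^4/4! = 1.0000 + 1.8873 + 1.7810 + 1.1204 + 0.5287 = 6.3174
a^5/(5!(1-ρ)) = 23.9460/(120 × 0.62254) = 0.3205
P₀ = 1/(6.3174 + 0.32054) = 0.1506
Lq = P₀·a^5·ρ / (5!(1-ρ)²) = 0.15065 × 23.9460 × 0.37746 / (120 × 0.38755) = 0.02928
Wq = Lq/λ = 0.02928/13.4 = 0.002185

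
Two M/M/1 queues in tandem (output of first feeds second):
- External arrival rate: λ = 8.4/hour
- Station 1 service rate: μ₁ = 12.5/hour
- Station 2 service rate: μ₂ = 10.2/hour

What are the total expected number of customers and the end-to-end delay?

By Jackson's theorem, each station behaves as independent M/M/1.
Station 1: ρ₁ = 8.4/12.5 = 0.6720, L₁ = ρ₁/(1-ρ₁) = λ/(μ₁-λ) = 8.4/4.10 = 2.04878
Station 2: ρ₂ = 8.4/10.2 = 0.8235, L₂ = ρ₂/(1-ρ₂) = λ/(μ₂-λ) = 8.4/1.80 = 4.66667
Total: L = L₁ + L₂ = 2.04878 + 4.66667 = 6.7154
W = L/λ = 6.7154/8.4 = 0.7995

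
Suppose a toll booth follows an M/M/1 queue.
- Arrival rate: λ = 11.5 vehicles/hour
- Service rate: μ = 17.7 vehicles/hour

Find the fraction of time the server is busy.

Server utilization: ρ = λ/μ
ρ = 11.5/17.7 = 0.6497
The server is busy 64.97% of the time.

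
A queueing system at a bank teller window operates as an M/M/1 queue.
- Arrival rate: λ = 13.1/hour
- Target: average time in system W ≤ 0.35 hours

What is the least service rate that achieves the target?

For M/M/1: W = 1/(μ-λ)
Need W ≤ 0.35, so 1/(μ-λ) ≤ 0.35
μ - λ ≥ 1/0.35 = 2.8571
μ ≥ 13.1 + 2.8571 = 15.9571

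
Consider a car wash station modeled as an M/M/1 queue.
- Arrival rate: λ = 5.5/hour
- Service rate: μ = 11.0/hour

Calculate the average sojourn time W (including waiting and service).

First, compute utilization: ρ = λ/μ = 5.5/11.0 = 0.5000
For M/M/1: W = 1/(μ-λ)
W = 1/(11.0-5.5) = 1/5.50
W = 0.1818 hours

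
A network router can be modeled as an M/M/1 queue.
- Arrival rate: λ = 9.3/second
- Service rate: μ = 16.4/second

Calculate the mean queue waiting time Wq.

First, compute utilization: ρ = λ/μ = 9.3/16.4 = 0.5671
For M/M/1: Wq = λ/(μ(μ-λ))
Wq = 9.3/(16.4 × (16.4-9.3))
Wq = 9.3/(16.4 × 7.10)
Wq = 0.07987 seconds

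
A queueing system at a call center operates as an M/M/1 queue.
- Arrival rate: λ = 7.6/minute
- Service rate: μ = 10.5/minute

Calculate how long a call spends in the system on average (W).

First, compute utilization: ρ = λ/μ = 7.6/10.5 = 0.7238
For M/M/1: W = 1/(μ-λ)
W = 1/(10.5-7.6) = 1/2.90
W = 0.3448 minutes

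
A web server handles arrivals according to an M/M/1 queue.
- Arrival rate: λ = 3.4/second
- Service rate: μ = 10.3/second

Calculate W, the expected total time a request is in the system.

First, compute utilization: ρ = λ/μ = 3.4/10.3 = 0.3301
For M/M/1: W = 1/(μ-λ)
W = 1/(10.3-3.4) = 1/6.90
W = 0.1449 seconds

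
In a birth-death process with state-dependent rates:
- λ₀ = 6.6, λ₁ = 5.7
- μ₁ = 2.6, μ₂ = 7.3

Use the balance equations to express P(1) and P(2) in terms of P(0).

Balance equations:
State 0: λ₀P₀ = μ₁P₁ → P₁ = (λ₀/μ₁)P₀ = (6.6/2.6)P₀ = 2.5385P₀
State 1: P₂ = (λ₀λ₁)/(μ₁μ₂)P₀ = (6.6×5.7)/(2.6×7.3)P₀ = 1.9821P₀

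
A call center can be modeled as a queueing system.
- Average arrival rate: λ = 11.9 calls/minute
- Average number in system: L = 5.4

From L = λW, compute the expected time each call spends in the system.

Little's Law: L = λW, so W = L/λ
W = 5.4/11.9 = 0.4538 minutes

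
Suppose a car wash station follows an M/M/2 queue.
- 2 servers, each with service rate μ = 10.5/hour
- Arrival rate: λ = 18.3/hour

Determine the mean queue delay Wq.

Traffic intensity: ρ = λ/(cμ) = 18.3/(2×10.5) = 0.8714
Since ρ = 0.8714 < 1, system is stable.
Offered load a = λ/μ = cρ = 18.3/10.5 = 1.7429
P₀ = [ Σₙ₌₀^1 aⁿ/n! + a^2/(2!(1-ρ)) ]⁻¹
Σ = a^0/0! + a^1/1! = 1.0000 + 1.7429 = 2.7429
a^2/(2!(1-ρ)) = 3.03755/(2 × 0.128571) = 11.8127
P₀ = 1/(2.7429 + 11.8127) = 0.06870
Lq = P₀·a^2·ρ / (2!(1-ρ)²) = 0.0687023 × 3.03755 × 0.871429 / (2 × 0.0165306) = 5.5006
Wq = Lq/λ = 5.5006/18.3 = 0.3006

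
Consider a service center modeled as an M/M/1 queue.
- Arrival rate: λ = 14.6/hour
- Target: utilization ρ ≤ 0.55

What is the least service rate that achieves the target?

ρ = λ/μ, so μ = λ/ρ
μ ≥ 14.6/0.55 = 26.5455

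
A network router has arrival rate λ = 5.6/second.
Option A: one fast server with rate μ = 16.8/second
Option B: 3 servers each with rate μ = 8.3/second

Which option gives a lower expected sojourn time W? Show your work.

Option A: single server μ = 16.8 (M/M/1)
  ρ_A = 5.6/16.8 = 0.3333
  W_A = 1/(μ-λ) = 1/(16.8-5.6) = 1/11.20 = 0.08929

Option B: 3 servers μ = 8.3 (M/M/3)
  ρ_B = λ/(cμ) = 5.6/(3×8.3) = 0.2249
  Offered load a = λ/μ = cρ = 5.6/8.3 = 0.6747
  P₀ = [ Σₙ₌₀^2 aⁿ/n! + a^3/(3!(1-ρ)) ]⁻¹
  Σ = a^0/0! + a^1/1! + a^2/2! = 1.0000 + 0.6747 + 0.2276 = 1.9023
  a^3/(3!(1-ρ)) = 0.30714/(6 × 0.77510) = 0.06604
  P₀ = 1/(1.9023 + 0.06604) = 0.5080
  Lq = P₀·a^3·ρ / (3!(1-ρ)²) = 0.50804 × 0.30714 × 0.22490 / (6 × 0.60078) = 0.009735
  Wq_B = Lq/λ = 0.009735/5.6 = 0.001738
  W_B = Wq_B + 1/μ = 0.001738 + 0.1205 = 0.1222

Since W_A = 0.08929 < W_B = 0.1222, Option A (single fast server) has the shorter time in system.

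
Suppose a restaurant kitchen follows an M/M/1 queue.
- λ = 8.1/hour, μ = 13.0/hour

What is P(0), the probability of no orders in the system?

ρ = λ/μ = 8.1/13.0 = 0.6231
P(0) = 1 - ρ = 1 - 0.6231 = 0.3769
The server is idle 37.69% of the time.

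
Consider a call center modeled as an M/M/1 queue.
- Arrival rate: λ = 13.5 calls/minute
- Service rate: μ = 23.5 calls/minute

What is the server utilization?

Server utilization: ρ = λ/μ
ρ = 13.5/23.5 = 0.5745
The server is busy 57.45% of the time.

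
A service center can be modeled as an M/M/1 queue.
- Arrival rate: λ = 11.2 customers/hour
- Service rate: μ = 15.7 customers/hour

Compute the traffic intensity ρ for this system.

Server utilization: ρ = λ/μ
ρ = 11.2/15.7 = 0.7134
The server is busy 71.34% of the time.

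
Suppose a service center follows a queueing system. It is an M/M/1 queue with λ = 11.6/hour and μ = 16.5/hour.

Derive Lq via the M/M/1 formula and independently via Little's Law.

Method 1 (direct): Lq = λ²/(μ(μ-λ)) = 134.56/(16.5 × 4.90) = 1.6643

Method 2 (Little's Law):
W = 1/(μ-λ) = 1/4.90 = 0.204082
Wq = W - 1/μ = 0.204082 - 0.0606061 = 0.143476
Lq = λWq = 11.6 × 0.143476 = 1.6643 ✔ (matches Method 1)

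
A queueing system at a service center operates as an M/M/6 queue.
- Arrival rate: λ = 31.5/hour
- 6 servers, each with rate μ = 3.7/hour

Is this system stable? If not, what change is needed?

Stability requires ρ = λ/(cμ) < 1
ρ = 31.5/(6 × 3.7) = 31.5/22.20 = 1.4189
Since 1.4189 ≥ 1, the system is UNSTABLE.
Need c > λ/μ = 31.5/3.7 = 8.51.
Minimum servers needed: c = 9.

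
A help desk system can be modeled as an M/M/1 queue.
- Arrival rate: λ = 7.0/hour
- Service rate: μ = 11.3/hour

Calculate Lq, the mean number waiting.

ρ = λ/μ = 7.0/11.3 = 0.6195
For M/M/1: Lq = λ²/(μ(μ-λ))
Lq = 49.00/(11.3 × 4.30)
Lq = 1.0084 tickets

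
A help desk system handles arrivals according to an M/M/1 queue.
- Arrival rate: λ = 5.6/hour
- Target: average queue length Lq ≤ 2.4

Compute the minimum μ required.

For M/M/1: Lq = λ²/(μ(μ-λ))
Need Lq ≤ 2.4, i.e. μ(μ-λ) ≥ λ²/2.4
μ² - 5.6μ - 31.36/2.4 ≥ 0  →  μ² - 5.6μ - 13.06667 ≥ 0
Quadratic formula (positive root): μ = [λ + √(λ² + 4×13.06667)]/2
Discriminant: 31.36 + 4×13.06667 = 83.6267, √83.6267 = 9.1448
μ ≥ (5.6 + 9.1448)/2 = 7.3724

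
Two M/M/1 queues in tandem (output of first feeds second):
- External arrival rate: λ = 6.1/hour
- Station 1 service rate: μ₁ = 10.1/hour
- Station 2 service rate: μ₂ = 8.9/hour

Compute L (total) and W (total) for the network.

By Jackson's theorem, each station behaves as independent M/M/1.
Station 1: ρ₁ = 6.1/10.1 = 0.6040, L₁ = ρ₁/(1-ρ₁) = λ/(μ₁-λ) = 6.1/4.00 = 1.5250
Station 2: ρ₂ = 6.1/8.9 = 0.6854, L₂ = ρ₂/(1-ρ₂) = λ/(μ₂-λ) = 6.1/2.80 = 2.1786
Total: L = L₁ + L₂ = 1.5250 + 2.1786 = 3.7036
W = L/λ = 3.7036/6.1 = 0.6071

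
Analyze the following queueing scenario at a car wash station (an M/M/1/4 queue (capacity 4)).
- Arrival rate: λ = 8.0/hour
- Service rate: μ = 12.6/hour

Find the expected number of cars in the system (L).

ρ = λ/μ = 8.0/12.6 = 0.63492
P₀ = (1-ρ)/(1-ρ^(K+1)) = (1-0.63492)/(1-0.63492^5) = 0.3651/0.8968 = 0.4071
P_K = P₀×ρ^K = 0.4071 × 0.63492^4 = 0.4071 × 0.1625 = 0.06615
L = ρ[1 - (K+1)ρ^K + Kρ^(K+1)] / [(1-ρ)(1-ρ^(K+1))]
L = 0.63492 × (1 - 5×0.16251 + 4×0.10318) / ((1 - 0.63492) × (1 - 0.10318)) = 1.1639 cars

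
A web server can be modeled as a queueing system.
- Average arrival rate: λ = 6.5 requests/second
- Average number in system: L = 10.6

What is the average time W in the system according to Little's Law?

Little's Law: L = λW, so W = L/λ
W = 10.6/6.5 = 1.6308 seconds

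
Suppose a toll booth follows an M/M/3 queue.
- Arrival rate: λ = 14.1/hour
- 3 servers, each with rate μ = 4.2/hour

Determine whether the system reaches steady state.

Stability requires ρ = λ/(cμ) < 1
ρ = 14.1/(3 × 4.2) = 14.1/12.60 = 1.1190
Since 1.1190 ≥ 1, the system is UNSTABLE.
Need c > λ/μ = 14.1/4.2 = 3.36.
Minimum servers needed: c = 4.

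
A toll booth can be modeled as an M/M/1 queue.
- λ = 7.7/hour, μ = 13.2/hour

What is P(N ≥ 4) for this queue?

ρ = λ/μ = 7.7/13.2 = 0.5833
P(N ≥ n) = ρⁿ
P(N ≥ 4) = 0.5833^4
P(N ≥ 4) = 0.1158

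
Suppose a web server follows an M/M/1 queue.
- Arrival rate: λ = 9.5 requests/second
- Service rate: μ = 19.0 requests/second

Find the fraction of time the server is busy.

Server utilization: ρ = λ/μ
ρ = 9.5/19.0 = 0.5000
The server is busy 50.00% of the time.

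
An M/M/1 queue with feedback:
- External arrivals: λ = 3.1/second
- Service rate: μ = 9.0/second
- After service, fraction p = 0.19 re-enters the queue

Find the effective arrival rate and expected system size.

Effective arrival rate: λ_eff = λ/(1-p) = 3.1/(1-0.19) = 3.1/0.81 = 3.8272
ρ = λ_eff/μ = 3.8272/9.0 = 0.42524
L = ρ/(1-ρ) = 0.42524/(1-0.42524) = 0.7399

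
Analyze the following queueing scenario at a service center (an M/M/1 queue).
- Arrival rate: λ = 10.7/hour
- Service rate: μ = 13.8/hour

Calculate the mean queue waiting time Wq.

First, compute utilization: ρ = λ/μ = 10.7/13.8 = 0.7754
For M/M/1: Wq = λ/(μ(μ-λ))
Wq = 10.7/(13.8 × (13.8-10.7))
Wq = 10.7/(13.8 × 3.10)
Wq = 0.2501 hours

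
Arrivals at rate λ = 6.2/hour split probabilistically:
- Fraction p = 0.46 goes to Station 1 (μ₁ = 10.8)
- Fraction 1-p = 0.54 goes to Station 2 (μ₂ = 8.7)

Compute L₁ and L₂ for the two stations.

Effective rates: λ₁ = 6.2×0.46 = 2.852, λ₂ = 6.2×0.54 = 3.348
Station 1: ρ₁ = 2.852/10.8 = 0.26407, L₁ = ρ₁/(1-ρ₁) = 0.26407/(1-0.26407) = 0.3588
Station 2: ρ₂ = 3.348/8.7 = 0.38483, L₂ = ρ₂/(1-ρ₂) = 0.38483/(1-0.38483) = 0.6256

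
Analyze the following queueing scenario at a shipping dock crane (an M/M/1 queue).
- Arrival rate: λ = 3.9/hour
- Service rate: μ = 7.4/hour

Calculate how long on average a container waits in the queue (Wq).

First, compute utilization: ρ = λ/μ = 3.9/7.4 = 0.5270
For M/M/1: Wq = λ/(μ(μ-λ))
Wq = 3.9/(7.4 × (7.4-3.9))
Wq = 3.9/(7.4 × 3.50)
Wq = 0.1506 hours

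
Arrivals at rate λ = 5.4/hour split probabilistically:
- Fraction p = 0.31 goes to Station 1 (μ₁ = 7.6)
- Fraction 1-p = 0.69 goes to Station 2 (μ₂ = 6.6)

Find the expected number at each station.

Effective rates: λ₁ = 5.4×0.31 = 1.674, λ₂ = 5.4×0.69 = 3.726
Station 1: ρ₁ = 1.674/7.6 = 0.2203, L₁ = ρ₁/(1-ρ₁) = 0.2203/(1-0.2203) = 0.2825
Station 2: ρ₂ = 3.726/6.6 = 0.56455, L₂ = ρ₂/(1-ρ₂) = 0.56455/(1-0.56455) = 1.2965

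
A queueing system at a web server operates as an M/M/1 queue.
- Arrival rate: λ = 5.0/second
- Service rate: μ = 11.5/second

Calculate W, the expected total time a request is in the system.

First, compute utilization: ρ = λ/μ = 5.0/11.5 = 0.4348
For M/M/1: W = 1/(μ-λ)
W = 1/(11.5-5.0) = 1/6.50
W = 0.1538 seconds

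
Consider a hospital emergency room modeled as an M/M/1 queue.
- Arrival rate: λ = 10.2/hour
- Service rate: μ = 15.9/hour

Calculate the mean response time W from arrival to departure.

First, compute utilization: ρ = λ/μ = 10.2/15.9 = 0.6415
For M/M/1: W = 1/(μ-λ)
W = 1/(15.9-10.2) = 1/5.70
W = 0.1754 hours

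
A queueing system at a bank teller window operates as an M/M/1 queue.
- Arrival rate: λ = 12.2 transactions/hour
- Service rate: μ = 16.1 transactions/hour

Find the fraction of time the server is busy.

Server utilization: ρ = λ/μ
ρ = 12.2/16.1 = 0.7578
The server is busy 75.78% of the time.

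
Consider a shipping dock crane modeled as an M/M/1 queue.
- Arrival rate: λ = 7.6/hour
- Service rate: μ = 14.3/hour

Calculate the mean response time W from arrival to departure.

First, compute utilization: ρ = λ/μ = 7.6/14.3 = 0.5315
For M/M/1: W = 1/(μ-λ)
W = 1/(14.3-7.6) = 1/6.70
W = 0.1493 hours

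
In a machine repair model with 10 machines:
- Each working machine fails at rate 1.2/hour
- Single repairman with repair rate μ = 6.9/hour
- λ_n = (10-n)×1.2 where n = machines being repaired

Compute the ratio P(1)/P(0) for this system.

P(1)/P(0) = ∏_{i=0}^{1-1} λ_i/μ_{i+1}
= (10-0)×1.2/6.9
= 1.7391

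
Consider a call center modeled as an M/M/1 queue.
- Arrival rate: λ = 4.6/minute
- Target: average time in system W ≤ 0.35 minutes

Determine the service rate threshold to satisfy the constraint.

For M/M/1: W = 1/(μ-λ)
Need W ≤ 0.35, so 1/(μ-λ) ≤ 0.35
μ - λ ≥ 1/0.35 = 2.8571
μ ≥ 4.6 + 2.8571 = 7.4571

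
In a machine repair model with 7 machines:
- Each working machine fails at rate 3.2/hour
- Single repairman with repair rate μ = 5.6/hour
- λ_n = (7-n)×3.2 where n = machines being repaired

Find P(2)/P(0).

P(2)/P(0) = ∏_{i=0}^{2-1} λ_i/μ_{i+1}
= (7-0)×3.2/5.6 × (7-1)×3.2/5.6
= 13.7143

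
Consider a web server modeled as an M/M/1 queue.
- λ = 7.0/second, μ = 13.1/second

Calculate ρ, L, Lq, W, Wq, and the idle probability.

Step 1: ρ = λ/μ = 7.0/13.1 = 0.5344
Step 2: L = λ/(μ-λ) = 7.0/6.10 = 1.1475
Step 3: Lq = λ²/(μ(μ-λ)) = 49.00/(13.1×6.10) = 0.6132
Step 4: W = 1/(μ-λ) = 1/6.10 = 0.16393
Step 5: Wq = λ/(μ(μ-λ)) = 7.0/(13.1×6.10) = 0.08760
Step 6: P(0) = 1-ρ = 0.4656
Verify: L = λW = 7.0×0.16393 = 1.1475 ✔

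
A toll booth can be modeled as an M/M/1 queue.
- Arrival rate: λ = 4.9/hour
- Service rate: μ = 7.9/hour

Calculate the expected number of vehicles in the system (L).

ρ = λ/μ = 4.9/7.9 = 0.6203
For M/M/1: L = λ/(μ-λ)
L = 4.9/(7.9-4.9) = 4.9/3.00
L = 1.6333 vehicles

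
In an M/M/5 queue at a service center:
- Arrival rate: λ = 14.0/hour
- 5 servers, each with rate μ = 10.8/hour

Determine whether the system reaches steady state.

Stability requires ρ = λ/(cμ) < 1
ρ = 14.0/(5 × 10.8) = 14.0/54.00 = 0.2593
Since 0.2593 < 1, the system is STABLE.
The servers are busy 25.93% of the time.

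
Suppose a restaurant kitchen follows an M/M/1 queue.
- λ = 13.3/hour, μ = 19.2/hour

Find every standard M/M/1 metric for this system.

Step 1: ρ = λ/μ = 13.3/19.2 = 0.6927
Step 2: L = λ/(μ-λ) = 13.3/5.90 = 2.2542
Step 3: Lq = λ²/(μ(μ-λ)) = 176.89/(19.2×5.90) = 1.5615
Step 4: W = 1/(μ-λ) = 1/5.90 = 0.16949
Step 5: Wq = λ/(μ(μ-λ)) = 13.3/(19.2×5.90) = 0.1174
Step 6: P(0) = 1-ρ = 0.3073
Verify: L = λW = 13.3×0.16949 = 2.2542 ✔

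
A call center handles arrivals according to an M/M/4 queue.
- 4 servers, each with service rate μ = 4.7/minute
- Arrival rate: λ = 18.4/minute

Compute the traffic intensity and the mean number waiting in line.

Traffic intensity: ρ = λ/(cμ) = 18.4/(4×4.7) = 0.9787
Since ρ = 0.9787 < 1, system is stable.
Offered load a = λ/μ = cρ = 18.4/4.7 = 3.9149
P₀ = [ Σₙ₌₀^3 aⁿ/n! + a^4/(4!(1-ρ)) ]⁻¹
Σ = a^0/0! + a^1/1! + a^2/2! + a^3/3! = 1.0000 + 3.9149 + 7.6632 + 10.0002 = 22.5783
a^4/(4!(1-ρ)) = 234.898293/(24 × 0.0212765957) = 460.0092
P₀ = 1/(22.5783 + 460.0092) = 0.002072
Lq = P₀·a^4·ρ / (4!(1-ρ)²) = 0.002072163 × 234.8983 × 0.9787234 / (24 × 0.0004526935) = 43.8478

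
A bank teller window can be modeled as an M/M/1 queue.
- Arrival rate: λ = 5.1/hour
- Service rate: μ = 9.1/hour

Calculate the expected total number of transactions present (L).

ρ = λ/μ = 5.1/9.1 = 0.5604
For M/M/1: L = λ/(μ-λ)
L = 5.1/(9.1-5.1) = 5.1/4.00
L = 1.2750 transactions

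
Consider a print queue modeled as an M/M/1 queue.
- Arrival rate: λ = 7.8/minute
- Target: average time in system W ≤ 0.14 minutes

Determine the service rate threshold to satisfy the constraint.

For M/M/1: W = 1/(μ-λ)
Need W ≤ 0.14, so 1/(μ-λ) ≤ 0.14
μ - λ ≥ 1/0.14 = 7.1429
μ ≥ 7.8 + 7.1429 = 14.9429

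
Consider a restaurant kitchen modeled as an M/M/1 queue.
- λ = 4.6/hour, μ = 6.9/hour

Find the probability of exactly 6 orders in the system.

ρ = λ/μ = 4.6/6.9 = 0.66667
P(n) = (1-ρ)ρⁿ
P(6) = (1-0.66667) × 0.66667^6
P(6) = 0.3333 × 0.08779
P(6) = 0.02926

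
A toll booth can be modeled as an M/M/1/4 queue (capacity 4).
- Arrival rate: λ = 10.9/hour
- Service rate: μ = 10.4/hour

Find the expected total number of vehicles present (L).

ρ = λ/μ = 10.9/10.4 = 1.04808
P₀ = (1-ρ)/(1-ρ^(K+1)) = (1-1.04808)/(1-1.04808^5) = -0.048080/-0.26466 = 0.1817
P_K = P₀×ρ^K = 0.1817 × 1.04808^4 = 0.1817 × 1.2066 = 0.2192
L = ρ[1 - (K+1)ρ^K + Kρ^(K+1)] / [(1-ρ)(1-ρ^(K+1))]
L = 1.04808 × (1 - 5×1.206640 + 4×1.264655) / ((1 - 1.04808) × (1 - 1.264655)) = 2.0938 vehicles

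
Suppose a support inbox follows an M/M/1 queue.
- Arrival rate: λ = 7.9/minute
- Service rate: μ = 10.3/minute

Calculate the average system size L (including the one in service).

ρ = λ/μ = 7.9/10.3 = 0.7670
For M/M/1: L = λ/(μ-λ)
L = 7.9/(10.3-7.9) = 7.9/2.40
L = 3.2917 emails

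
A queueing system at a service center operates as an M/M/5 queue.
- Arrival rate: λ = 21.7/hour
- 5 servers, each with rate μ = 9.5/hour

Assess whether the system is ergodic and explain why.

Stability requires ρ = λ/(cμ) < 1
ρ = 21.7/(5 × 9.5) = 21.7/47.50 = 0.4568
Since 0.4568 < 1, the system is STABLE.
The servers are busy 45.68% of the time.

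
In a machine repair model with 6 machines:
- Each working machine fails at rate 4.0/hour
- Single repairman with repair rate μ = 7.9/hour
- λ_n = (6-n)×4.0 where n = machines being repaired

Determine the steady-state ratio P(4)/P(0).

P(4)/P(0) = ∏_{i=0}^{4-1} λ_i/μ_{i+1}
= (6-0)×4.0/7.9 × (6-1)×4.0/7.9 × (6-2)×4.0/7.9 × (6-3)×4.0/7.9
= 23.6611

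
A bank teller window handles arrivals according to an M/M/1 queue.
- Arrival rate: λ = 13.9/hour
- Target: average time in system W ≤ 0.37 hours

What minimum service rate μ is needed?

For M/M/1: W = 1/(μ-λ)
Need W ≤ 0.37, so 1/(μ-λ) ≤ 0.37
μ - λ ≥ 1/0.37 = 2.7027
μ ≥ 13.9 + 2.7027 = 16.6027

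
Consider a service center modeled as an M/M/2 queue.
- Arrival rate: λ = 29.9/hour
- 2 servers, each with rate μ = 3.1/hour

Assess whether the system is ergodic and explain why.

Stability requires ρ = λ/(cμ) < 1
ρ = 29.9/(2 × 3.1) = 29.9/6.20 = 4.8226
Since 4.8226 ≥ 1, the system is UNSTABLE.
Need c > λ/μ = 29.9/3.1 = 9.65.
Minimum servers needed: c = 10.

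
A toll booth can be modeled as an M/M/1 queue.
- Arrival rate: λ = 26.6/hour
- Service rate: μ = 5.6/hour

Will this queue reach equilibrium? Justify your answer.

Stability requires ρ = λ/(cμ) < 1
ρ = 26.6/(1 × 5.6) = 26.6/5.60 = 4.7500
Since 4.7500 ≥ 1, the system is UNSTABLE.
Queue grows without bound. Need μ > λ = 26.6.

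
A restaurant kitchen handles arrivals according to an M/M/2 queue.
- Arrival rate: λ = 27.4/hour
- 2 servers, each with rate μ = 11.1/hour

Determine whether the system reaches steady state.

Stability requires ρ = λ/(cμ) < 1
ρ = 27.4/(2 × 11.1) = 27.4/22.20 = 1.2342
Since 1.2342 ≥ 1, the system is UNSTABLE.
Need c > λ/μ = 27.4/11.1 = 2.47.
Minimum servers needed: c = 3.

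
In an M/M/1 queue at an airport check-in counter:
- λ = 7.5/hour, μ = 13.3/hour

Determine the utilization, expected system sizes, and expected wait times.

Step 1: ρ = λ/μ = 7.5/13.3 = 0.5639
Step 2: L = λ/(μ-λ) = 7.5/5.80 = 1.2931
Step 3: Lq = λ²/(μ(μ-λ)) = 56.25/(13.3×5.80) = 0.7292
Step 4: W = 1/(μ-λ) = 1/5.80 = 0.17241
Step 5: Wq = λ/(μ(μ-λ)) = 7.5/(13.3×5.80) = 0.09723
Step 6: P(0) = 1-ρ = 0.4361
Verify: L = λW = 7.5×0.17241 = 1.2931 ✔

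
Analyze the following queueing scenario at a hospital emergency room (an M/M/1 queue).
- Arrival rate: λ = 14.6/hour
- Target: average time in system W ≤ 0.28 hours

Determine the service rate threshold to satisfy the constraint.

For M/M/1: W = 1/(μ-λ)
Need W ≤ 0.28, so 1/(μ-λ) ≤ 0.28
μ - λ ≥ 1/0.28 = 3.5714
μ ≥ 14.6 + 3.5714 = 18.1714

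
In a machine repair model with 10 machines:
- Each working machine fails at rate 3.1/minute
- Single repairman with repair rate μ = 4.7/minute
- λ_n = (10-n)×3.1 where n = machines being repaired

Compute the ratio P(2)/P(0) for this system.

P(2)/P(0) = ∏_{i=0}^{2-1} λ_i/μ_{i+1}
= (10-0)×3.1/4.7 × (10-1)×3.1/4.7
= 39.1535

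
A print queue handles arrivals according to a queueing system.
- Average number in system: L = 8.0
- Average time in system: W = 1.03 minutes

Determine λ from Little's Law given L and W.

Little's Law: L = λW, so λ = L/W
λ = 8.0/1.03 = 7.7670 jobs/minute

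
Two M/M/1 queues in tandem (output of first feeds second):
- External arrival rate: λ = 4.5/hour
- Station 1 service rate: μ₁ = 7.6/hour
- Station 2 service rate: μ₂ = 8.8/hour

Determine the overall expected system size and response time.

By Jackson's theorem, each station behaves as independent M/M/1.
Station 1: ρ₁ = 4.5/7.6 = 0.5921, L₁ = ρ₁/(1-ρ₁) = λ/(μ₁-λ) = 4.5/3.10 = 1.4516
Station 2: ρ₂ = 4.5/8.8 = 0.5114, L₂ = ρ₂/(1-ρ₂) = λ/(μ₂-λ) = 4.5/4.30 = 1.0465
Total: L = L₁ + L₂ = 1.4516 + 1.0465 = 2.4981
W = L/λ = 2.4981/4.5 = 0.5551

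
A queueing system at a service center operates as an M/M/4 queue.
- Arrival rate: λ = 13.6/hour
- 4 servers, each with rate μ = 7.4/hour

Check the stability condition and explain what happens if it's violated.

Stability requires ρ = λ/(cμ) < 1
ρ = 13.6/(4 × 7.4) = 13.6/29.60 = 0.4595
Since 0.4595 < 1, the system is STABLE.
The servers are busy 45.95% of the time.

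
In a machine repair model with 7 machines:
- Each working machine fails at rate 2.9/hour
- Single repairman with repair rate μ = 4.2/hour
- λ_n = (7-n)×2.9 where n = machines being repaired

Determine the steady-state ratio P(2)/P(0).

P(2)/P(0) = ∏_{i=0}^{2-1} λ_i/μ_{i+1}
= (7-0)×2.9/4.2 × (7-1)×2.9/4.2
= 20.0238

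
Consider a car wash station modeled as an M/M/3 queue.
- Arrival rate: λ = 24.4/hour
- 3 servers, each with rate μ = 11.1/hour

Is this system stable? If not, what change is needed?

Stability requires ρ = λ/(cμ) < 1
ρ = 24.4/(3 × 11.1) = 24.4/33.30 = 0.7327
Since 0.7327 < 1, the system is STABLE.
The servers are busy 73.27% of the time.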